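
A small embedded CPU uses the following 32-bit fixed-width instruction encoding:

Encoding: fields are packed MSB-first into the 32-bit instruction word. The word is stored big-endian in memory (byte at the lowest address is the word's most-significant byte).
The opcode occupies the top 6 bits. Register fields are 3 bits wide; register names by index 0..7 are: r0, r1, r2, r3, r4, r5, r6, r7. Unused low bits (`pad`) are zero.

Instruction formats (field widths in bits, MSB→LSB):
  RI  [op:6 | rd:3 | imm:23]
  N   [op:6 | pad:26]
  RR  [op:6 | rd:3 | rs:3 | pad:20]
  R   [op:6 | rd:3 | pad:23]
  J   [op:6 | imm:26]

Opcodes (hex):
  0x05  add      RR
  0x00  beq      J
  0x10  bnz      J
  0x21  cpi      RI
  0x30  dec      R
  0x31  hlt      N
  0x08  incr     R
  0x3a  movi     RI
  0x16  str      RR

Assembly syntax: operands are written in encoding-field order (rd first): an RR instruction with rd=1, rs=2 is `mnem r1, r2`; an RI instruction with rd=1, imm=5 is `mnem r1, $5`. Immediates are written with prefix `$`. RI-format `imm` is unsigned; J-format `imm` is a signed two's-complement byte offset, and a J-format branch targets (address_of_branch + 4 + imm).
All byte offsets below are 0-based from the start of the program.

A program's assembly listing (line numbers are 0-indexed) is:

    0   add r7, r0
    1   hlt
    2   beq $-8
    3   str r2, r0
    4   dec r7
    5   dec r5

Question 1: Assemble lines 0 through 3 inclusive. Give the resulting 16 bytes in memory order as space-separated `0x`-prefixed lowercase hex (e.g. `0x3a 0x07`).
0x17 0x80 0x00 0x00 0xc4 0x00 0x00 0x00 0x03 0xff 0xff 0xf8 0x59 0x00 0x00 0x00

L0: add op=0x5:6|rd=7:3|rs=0:3|pad=0:20 ⇒ 0x17800000 ⇒ big 17 80 00 00
L1: hlt op=0x31:6|pad=0:26 ⇒ 0xc4000000 ⇒ big c4 00 00 00
L2: beq op=0x0:6|imm=-8:26 ⇒ 0x03fffff8 ⇒ big 03 ff ff f8
L3: str op=0x16:6|rd=2:3|rs=0:3|pad=0:20 ⇒ 0x59000000 ⇒ big 59 00 00 00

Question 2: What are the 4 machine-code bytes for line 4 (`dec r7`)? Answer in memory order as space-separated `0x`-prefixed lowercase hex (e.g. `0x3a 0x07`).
L4: dec op=0x30:6|rd=7:3|pad=0:23 ⇒ 0xc3800000 ⇒ big c3 80 00 00

0xc3 0x80 0x00 0x00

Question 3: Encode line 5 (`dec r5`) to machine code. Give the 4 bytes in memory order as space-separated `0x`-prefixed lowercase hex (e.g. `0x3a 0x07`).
5. dec fields op=0x30:6|rd=5:3|pad=0:23 → word c2800000h → c2 80 00 00

0xc2 0x80 0x00 0x00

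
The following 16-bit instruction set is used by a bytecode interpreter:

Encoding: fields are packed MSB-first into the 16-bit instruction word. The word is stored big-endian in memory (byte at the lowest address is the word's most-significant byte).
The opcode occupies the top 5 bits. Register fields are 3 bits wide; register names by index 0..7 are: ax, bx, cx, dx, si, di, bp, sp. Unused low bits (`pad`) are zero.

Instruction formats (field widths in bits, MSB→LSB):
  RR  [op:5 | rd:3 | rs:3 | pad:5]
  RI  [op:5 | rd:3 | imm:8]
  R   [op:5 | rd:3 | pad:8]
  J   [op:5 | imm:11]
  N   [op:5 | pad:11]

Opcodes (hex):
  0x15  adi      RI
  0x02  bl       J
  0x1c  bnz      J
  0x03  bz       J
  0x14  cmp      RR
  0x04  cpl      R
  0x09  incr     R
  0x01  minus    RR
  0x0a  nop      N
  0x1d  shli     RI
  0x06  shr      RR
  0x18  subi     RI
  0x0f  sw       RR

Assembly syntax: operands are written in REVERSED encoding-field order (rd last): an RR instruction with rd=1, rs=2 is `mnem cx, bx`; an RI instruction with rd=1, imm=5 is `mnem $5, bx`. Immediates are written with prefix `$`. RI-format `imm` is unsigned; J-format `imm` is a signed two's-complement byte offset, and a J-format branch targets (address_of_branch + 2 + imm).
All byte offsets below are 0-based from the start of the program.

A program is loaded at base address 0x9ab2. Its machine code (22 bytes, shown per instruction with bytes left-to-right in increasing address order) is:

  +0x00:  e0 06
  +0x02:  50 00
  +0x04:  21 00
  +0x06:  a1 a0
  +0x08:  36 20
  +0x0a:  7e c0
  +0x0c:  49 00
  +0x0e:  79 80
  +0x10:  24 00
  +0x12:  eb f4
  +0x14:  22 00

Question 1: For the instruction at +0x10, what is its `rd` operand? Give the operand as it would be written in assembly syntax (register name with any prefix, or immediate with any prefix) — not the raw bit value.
si

+0x10: 24 00 ⇒ word 0x2400 (big)
  opcode bits[15:11]=0x4: cpl/R
  [10:8] rd=4 = si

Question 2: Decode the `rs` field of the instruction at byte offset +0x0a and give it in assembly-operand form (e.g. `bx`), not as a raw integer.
off 0x0a: read 7e c0 as big → 0x7ec0
  op=0x7ec0>>11=0xf ⇒ sw (RR)
  rd: (w>>8)&0x7=0x6 → bp
  rs: (w>>5)&0x7=0x6 → bp

bp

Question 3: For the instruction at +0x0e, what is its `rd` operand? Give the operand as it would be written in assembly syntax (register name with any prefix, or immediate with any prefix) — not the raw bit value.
@+0e  big-endian(79 80) = 0x7980
  top 5b → 0xf → sw [RR]
  [10:8] rd=1 = bx
  [7:5] rs=4 = si

bx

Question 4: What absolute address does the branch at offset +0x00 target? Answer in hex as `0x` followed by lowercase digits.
[00] e0 06 → 0xe006
  opcode bits[15:11]=0x1c: bnz/J
  [10:0] imm=6 = $6
  target = base 0x9ab2 + off 0x00 + 2 + imm 6 = 0x9aba

0x9aba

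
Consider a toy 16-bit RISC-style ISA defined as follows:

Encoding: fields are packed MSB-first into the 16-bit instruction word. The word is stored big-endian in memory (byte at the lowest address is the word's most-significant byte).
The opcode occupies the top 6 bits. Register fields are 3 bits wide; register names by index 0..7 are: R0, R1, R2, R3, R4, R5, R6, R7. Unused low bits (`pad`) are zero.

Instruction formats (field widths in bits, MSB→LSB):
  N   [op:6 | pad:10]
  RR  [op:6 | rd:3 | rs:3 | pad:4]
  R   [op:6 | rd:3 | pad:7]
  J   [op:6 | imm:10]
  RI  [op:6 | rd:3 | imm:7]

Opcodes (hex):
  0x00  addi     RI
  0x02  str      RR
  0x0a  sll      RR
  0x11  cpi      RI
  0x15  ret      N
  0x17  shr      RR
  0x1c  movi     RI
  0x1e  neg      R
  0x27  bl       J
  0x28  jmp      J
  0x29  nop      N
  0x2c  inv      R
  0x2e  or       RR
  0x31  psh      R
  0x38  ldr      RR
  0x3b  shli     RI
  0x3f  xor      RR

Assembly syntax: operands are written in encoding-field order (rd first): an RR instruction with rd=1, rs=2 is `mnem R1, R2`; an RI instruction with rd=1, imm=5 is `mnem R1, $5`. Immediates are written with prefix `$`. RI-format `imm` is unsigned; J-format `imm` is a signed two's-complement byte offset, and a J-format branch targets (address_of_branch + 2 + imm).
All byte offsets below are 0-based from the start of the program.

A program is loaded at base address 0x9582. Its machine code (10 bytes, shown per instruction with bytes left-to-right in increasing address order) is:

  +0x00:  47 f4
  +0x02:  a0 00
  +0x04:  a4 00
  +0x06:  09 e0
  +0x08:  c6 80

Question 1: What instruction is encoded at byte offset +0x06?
[06] 09 e0 → 0x09e0
  opcode bits[15:10]=0x2: str/RR
  rd@[9:7]=0x3 ⇒ R3
  rs@[6:4]=0x6 ⇒ R6

str R3, R6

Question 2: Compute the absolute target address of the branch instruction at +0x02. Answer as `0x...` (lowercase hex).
+0x02: a0 00 ⇒ word 0xa000 (big)
  top 6b → 0x28 → jmp [J]
  imm@[9:0]=0x0 ⇒ $0
  target = base 0x9582 + off 0x02 + 2 + imm 0 = 0x9586

0x9586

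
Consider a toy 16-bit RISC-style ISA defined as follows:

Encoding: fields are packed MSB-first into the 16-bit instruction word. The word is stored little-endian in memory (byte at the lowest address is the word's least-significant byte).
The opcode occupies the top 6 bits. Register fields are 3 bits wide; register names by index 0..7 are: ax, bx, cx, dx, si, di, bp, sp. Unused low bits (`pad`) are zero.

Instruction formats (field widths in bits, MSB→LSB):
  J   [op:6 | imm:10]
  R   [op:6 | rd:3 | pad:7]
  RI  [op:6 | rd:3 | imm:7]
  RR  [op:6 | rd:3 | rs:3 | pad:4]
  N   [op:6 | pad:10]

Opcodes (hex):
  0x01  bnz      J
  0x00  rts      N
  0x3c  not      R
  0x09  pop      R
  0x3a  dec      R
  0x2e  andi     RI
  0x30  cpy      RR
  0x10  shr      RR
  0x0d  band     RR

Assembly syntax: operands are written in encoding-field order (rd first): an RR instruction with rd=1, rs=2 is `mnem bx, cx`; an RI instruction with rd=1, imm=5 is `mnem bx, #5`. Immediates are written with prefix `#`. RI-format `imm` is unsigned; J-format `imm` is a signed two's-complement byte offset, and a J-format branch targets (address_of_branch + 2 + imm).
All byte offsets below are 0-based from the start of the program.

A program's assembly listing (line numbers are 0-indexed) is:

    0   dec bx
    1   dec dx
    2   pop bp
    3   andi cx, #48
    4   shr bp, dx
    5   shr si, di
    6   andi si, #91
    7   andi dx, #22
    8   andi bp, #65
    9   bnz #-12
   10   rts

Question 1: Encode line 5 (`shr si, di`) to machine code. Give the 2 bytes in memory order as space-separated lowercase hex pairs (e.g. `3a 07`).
50 42

L5: shr op=0x10:6|rd=4:3|rs=5:3|pad=0:4 ⇒ 0x4250 ⇒ little 50 42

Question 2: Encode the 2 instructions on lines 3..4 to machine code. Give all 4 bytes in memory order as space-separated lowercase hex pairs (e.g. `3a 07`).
30 b9 30 43

3. andi fields op=0x2e:6|rd=2:3|imm=48:7 → word b930h → 30 b9
4. shr fields op=0x10:6|rd=6:3|rs=3:3|pad=0:4 → word 4330h → 30 43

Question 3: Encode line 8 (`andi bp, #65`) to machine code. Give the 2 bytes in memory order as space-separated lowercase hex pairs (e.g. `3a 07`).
8. andi fields op=0x2e:6|rd=6:3|imm=65:7 → word bb41h → 41 bb

41 bb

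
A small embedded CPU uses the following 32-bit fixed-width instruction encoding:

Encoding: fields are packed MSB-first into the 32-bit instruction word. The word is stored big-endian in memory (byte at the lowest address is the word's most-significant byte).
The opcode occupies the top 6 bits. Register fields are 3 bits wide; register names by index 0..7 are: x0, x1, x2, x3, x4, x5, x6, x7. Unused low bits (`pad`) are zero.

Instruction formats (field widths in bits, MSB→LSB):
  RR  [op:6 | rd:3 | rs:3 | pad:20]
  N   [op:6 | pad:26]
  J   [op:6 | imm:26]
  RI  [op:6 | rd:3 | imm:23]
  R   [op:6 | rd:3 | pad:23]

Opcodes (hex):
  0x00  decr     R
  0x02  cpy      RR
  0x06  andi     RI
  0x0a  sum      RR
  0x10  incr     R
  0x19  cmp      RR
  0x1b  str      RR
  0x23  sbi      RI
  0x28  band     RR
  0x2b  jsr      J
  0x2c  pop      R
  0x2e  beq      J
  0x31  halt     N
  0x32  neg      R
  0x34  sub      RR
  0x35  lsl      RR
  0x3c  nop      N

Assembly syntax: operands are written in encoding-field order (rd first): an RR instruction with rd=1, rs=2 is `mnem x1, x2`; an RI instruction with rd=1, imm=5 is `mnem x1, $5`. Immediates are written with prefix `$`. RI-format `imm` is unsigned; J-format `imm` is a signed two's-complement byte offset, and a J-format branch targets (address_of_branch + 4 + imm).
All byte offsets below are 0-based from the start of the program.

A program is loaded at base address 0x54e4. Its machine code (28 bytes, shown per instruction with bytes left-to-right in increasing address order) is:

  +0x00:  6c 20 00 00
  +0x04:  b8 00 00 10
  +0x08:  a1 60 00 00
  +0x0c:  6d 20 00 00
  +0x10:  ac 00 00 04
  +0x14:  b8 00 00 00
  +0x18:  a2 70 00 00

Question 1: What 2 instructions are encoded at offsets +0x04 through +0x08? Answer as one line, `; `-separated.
@+04  big-endian(b8 00 00 10) = 0xb8000010
  opcode bits[31:26]=0x2e: beq/J
  imm: (w>>0)&0x3ffffff=0x10 → $16
@+08  big-endian(a1 60 00 00) = 0xa1600000
  opcode bits[31:26]=0x28: band/RR
  rd: (w>>23)&0x7=0x2 → x2
  rs: (w>>20)&0x7=0x6 → x6

beq $16; band x2, x6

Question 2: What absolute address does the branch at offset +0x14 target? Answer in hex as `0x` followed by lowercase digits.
off 0x14: read b8 00 00 00 as big → 0xb8000000
  opcode bits[31:26]=0x2e: beq/J
  [25:0] imm=0 = $0
  target = base 0x54e4 + off 0x14 + 4 + imm 0 = 0x54fc

0x54fc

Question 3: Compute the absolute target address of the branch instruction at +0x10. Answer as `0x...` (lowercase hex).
+0x10: ac 00 00 04 ⇒ word 0xac000004 (big)
  top 6b → 0x2b → jsr [J]
  [25:0] imm=4 = $4
  target = base 0x54e4 + off 0x10 + 4 + imm 4 = 0x54fc

0x54fc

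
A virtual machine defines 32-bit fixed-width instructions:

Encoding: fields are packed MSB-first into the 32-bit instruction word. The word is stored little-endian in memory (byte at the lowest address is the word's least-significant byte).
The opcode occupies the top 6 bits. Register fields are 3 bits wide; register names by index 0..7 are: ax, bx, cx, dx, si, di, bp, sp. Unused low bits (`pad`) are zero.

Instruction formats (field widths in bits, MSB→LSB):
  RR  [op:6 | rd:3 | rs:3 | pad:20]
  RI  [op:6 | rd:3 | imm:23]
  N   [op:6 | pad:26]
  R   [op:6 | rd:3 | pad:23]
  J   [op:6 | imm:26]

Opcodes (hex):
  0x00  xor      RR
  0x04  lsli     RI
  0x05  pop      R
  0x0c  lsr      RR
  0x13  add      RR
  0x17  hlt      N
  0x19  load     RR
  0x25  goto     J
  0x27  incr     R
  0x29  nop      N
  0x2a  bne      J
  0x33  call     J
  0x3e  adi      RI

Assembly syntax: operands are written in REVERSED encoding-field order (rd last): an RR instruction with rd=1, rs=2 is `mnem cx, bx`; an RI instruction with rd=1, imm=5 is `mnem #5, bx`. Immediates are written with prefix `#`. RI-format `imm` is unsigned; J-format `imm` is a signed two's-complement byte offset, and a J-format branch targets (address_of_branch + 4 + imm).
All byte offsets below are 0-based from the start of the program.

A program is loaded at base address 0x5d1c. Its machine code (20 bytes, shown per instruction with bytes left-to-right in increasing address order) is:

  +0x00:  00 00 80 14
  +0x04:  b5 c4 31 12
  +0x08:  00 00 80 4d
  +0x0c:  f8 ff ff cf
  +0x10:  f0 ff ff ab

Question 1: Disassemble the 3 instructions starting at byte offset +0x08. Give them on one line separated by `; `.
off 0x08: read 00 00 80 4d as little → 0x4d800000
  op=0x4d800000>>26=0x13 ⇒ add (RR)
  [25:23] rd=3 = dx
  [22:20] rs=0 = ax
off 0x0c: read f8 ff ff cf as little → 0xcffffff8
  op=0xcffffff8>>26=0x33 ⇒ call (J)
  [25:0] imm=67108856 (s26→-8) = #-8
off 0x10: read f0 ff ff ab as little → 0xabfffff0
  op=0xabfffff0>>26=0x2a ⇒ bne (J)
  [25:0] imm=67108848 (s26→-16) = #-16

add ax, dx; call #-8; bne #-16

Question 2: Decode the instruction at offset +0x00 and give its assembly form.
+0x00: 00 00 80 14 ⇒ word 0x14800000 (little)
  top 6b → 0x5 → pop [R]
  rd: (w>>23)&0x7=0x1 → bx

pop bx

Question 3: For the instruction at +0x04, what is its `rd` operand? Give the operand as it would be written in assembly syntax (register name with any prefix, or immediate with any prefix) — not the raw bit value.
@+04  little-endian(b5 c4 31 12) = 0x1231c4b5
  op=0x1231c4b5>>26=0x4 ⇒ lsli (RI)
  [25:23] rd=4 = si
  [22:0] imm=3261621 = #3261621

si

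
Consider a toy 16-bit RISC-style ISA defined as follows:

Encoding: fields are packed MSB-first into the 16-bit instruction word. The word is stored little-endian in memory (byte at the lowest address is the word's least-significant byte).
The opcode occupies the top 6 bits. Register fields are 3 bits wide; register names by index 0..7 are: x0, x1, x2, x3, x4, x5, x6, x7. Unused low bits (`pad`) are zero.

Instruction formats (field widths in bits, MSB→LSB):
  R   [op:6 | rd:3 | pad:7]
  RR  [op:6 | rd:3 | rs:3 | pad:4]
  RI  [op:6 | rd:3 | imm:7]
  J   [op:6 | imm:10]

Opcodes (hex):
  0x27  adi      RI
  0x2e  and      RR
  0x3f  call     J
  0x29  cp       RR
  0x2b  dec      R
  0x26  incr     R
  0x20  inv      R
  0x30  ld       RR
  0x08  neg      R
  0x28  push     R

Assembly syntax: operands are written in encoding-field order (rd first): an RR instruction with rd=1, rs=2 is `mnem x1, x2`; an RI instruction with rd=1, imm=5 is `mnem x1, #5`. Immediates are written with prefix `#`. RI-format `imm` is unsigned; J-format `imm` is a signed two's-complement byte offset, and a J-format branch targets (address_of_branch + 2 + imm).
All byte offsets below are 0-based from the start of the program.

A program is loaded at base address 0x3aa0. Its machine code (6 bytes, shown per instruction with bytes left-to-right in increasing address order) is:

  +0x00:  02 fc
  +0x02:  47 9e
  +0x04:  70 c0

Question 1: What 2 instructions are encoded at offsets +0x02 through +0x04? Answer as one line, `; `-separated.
adi x4, #71; ld x0, x7

off 0x02: read 47 9e as little → 0x9e47
  top 6b → 0x27 → adi [RI]
  rd@[9:7]=0x4 ⇒ x4
  imm@[6:0]=0x47 ⇒ #71
off 0x04: read 70 c0 as little → 0xc070
  top 6b → 0x30 → ld [RR]
  rd@[9:7]=0x0 ⇒ x0
  rs@[6:4]=0x7 ⇒ x7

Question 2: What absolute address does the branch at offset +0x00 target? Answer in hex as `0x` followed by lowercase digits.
0x3aa4

off 0x00: read 02 fc as little → 0xfc02
  top 6b → 0x3f → call [J]
  imm@[9:0]=0x2 ⇒ #2
  target = base 0x3aa0 + off 0x00 + 2 + imm 2 = 0x3aa4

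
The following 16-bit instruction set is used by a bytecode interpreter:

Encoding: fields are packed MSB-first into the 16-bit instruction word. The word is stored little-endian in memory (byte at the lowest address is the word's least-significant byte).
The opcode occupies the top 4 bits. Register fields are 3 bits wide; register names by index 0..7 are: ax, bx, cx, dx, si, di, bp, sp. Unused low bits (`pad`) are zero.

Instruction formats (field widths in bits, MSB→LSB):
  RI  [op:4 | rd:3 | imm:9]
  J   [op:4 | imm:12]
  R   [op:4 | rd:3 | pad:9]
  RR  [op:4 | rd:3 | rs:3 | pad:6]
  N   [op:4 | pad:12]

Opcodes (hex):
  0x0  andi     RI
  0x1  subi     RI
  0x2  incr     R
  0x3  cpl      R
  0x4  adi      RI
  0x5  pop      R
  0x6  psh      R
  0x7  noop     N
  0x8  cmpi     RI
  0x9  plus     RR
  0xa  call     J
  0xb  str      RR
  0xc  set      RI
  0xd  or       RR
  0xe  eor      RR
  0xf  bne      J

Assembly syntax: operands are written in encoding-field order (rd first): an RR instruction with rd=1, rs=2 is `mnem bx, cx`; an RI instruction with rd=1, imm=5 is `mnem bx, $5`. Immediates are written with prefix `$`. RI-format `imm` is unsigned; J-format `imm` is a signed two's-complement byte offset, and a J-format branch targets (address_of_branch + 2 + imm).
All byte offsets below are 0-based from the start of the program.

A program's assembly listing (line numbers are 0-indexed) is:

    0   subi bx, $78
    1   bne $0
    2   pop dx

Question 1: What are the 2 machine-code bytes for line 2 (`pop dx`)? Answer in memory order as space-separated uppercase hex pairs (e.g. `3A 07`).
line 2 (pop): pack op=0x5:4|rd=3:3|pad=0:9 = 0x5600; little→ 00 56

00 56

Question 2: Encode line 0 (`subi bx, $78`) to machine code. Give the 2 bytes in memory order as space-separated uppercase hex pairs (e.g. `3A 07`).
line 0 (subi): pack op=0x1:4|rd=1:3|imm=78:9 = 0x124e; little→ 4e 12

4E 12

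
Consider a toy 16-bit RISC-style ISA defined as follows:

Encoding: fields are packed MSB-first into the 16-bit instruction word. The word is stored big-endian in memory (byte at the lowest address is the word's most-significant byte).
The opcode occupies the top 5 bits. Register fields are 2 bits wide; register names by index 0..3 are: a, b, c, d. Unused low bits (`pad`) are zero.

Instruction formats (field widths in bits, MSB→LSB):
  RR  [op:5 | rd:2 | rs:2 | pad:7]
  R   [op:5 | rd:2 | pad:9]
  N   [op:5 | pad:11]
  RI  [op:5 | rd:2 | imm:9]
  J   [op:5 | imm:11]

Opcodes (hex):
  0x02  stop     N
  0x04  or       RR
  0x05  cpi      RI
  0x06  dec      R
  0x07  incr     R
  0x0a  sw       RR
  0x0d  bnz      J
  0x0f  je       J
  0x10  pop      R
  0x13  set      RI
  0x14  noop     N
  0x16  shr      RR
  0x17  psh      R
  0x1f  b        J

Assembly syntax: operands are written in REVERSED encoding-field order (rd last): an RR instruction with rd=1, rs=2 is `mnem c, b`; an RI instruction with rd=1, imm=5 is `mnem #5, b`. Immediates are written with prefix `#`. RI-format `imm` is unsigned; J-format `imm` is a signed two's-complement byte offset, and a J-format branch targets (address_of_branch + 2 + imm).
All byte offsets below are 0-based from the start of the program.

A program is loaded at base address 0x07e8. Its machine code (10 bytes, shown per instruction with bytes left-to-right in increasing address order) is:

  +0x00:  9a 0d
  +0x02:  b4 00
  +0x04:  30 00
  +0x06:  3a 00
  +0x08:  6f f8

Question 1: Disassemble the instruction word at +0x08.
off 0x08: read 6f f8 as big → 0x6ff8
  top 5b → 0xd → bnz [J]
  imm@[10:0]=0x7f8 (s11→-8) ⇒ #-8

bnz #-8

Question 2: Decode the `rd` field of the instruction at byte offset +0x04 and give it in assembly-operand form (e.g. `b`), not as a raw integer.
+0x04: 30 00 ⇒ word 0x3000 (big)
  opcode bits[15:11]=0x6: dec/R
  rd@[10:9]=0x0 ⇒ a

a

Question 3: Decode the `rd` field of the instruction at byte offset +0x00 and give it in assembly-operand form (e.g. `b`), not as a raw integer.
b

@+00  big-endian(9a 0d) = 0x9a0d
  top 5b → 0x13 → set [RI]
  [10:9] rd=1 = b
  [8:0] imm=13 = #13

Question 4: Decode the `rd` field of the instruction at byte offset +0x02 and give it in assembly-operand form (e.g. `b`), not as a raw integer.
c

[02] b4 00 → 0xb400
  top 5b → 0x16 → shr [RR]
  rd: (w>>9)&0x3=0x2 → c
  rs: (w>>7)&0x3=0x0 → a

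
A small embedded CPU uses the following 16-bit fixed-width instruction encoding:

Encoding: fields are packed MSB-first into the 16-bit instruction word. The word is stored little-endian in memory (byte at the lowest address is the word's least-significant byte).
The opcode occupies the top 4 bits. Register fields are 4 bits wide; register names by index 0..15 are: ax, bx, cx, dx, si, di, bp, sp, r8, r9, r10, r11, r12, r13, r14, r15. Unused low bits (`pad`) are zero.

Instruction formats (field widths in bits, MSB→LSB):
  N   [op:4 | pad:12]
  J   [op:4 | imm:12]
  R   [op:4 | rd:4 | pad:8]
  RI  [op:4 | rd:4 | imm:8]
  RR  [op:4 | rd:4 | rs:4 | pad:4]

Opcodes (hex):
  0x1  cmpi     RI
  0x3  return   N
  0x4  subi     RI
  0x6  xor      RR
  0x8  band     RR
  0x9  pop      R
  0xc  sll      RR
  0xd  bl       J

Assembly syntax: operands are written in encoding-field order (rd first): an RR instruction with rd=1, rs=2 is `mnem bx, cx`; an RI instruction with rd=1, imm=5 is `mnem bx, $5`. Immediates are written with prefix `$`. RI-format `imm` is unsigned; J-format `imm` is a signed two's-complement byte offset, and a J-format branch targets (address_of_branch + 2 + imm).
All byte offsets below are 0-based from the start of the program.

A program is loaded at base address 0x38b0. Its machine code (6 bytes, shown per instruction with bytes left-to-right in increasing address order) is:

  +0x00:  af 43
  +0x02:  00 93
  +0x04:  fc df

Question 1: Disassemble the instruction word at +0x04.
@+04  little-endian(fc df) = 0xdffc
  op=0xdffc>>12=0xd ⇒ bl (J)
  imm: (w>>0)&0xfff=0xffc (s12→-4) → $-4

bl $-4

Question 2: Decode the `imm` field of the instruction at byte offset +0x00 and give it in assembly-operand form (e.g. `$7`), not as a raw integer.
[00] af 43 → 0x43af
  top 4b → 0x4 → subi [RI]
  [11:8] rd=3 = dx
  [7:0] imm=175 = $175

$175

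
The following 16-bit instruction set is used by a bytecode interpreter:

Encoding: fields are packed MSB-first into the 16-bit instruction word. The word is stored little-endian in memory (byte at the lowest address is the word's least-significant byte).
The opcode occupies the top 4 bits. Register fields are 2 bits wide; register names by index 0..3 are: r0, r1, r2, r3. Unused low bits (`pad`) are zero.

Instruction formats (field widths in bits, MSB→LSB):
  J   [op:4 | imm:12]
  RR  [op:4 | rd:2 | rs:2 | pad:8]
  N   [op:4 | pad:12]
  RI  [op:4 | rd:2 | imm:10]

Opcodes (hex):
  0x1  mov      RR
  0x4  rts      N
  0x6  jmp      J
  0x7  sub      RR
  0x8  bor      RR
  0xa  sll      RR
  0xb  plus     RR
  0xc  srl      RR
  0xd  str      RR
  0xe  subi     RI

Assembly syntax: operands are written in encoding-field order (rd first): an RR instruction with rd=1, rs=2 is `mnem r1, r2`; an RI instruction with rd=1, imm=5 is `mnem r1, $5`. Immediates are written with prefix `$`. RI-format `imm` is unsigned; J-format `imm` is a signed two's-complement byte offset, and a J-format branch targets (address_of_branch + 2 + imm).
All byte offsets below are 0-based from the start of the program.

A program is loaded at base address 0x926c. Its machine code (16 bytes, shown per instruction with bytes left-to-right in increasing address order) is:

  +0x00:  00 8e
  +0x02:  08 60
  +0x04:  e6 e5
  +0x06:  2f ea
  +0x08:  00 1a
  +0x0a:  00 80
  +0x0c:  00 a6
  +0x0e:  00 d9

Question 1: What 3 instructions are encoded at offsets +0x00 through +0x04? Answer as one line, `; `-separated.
bor r3, r2; jmp $8; subi r1, $486

+0x00: 00 8e ⇒ word 0x8e00 (little)
  op=0x8e00>>12=0x8 ⇒ bor (RR)
  rd: (w>>10)&0x3=0x3 → r3
  rs: (w>>8)&0x3=0x2 → r2
+0x02: 08 60 ⇒ word 0x6008 (little)
  op=0x6008>>12=0x6 ⇒ jmp (J)
  imm: (w>>0)&0xfff=0x8 → $8
+0x04: e6 e5 ⇒ word 0xe5e6 (little)
  op=0xe5e6>>12=0xe ⇒ subi (RI)
  rd: (w>>10)&0x3=0x1 → r1
  imm: (w>>0)&0x3ff=0x1e6 → $486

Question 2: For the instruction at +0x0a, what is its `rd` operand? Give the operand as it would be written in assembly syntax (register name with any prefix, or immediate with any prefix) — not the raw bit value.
r0

@+0a  little-endian(00 80) = 0x8000
  op=0x8000>>12=0x8 ⇒ bor (RR)
  [11:10] rd=0 = r0
  [9:8] rs=0 = r0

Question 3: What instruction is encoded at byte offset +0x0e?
str r2, r1

[0e] 00 d9 → 0xd900
  opcode bits[15:12]=0xd: str/RR
  [11:10] rd=2 = r2
  [9:8] rs=1 = r1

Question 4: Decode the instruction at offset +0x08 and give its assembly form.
[08] 00 1a → 0x1a00
  op=0x1a00>>12=0x1 ⇒ mov (RR)
  [11:10] rd=2 = r2
  [9:8] rs=2 = r2

mov r2, r2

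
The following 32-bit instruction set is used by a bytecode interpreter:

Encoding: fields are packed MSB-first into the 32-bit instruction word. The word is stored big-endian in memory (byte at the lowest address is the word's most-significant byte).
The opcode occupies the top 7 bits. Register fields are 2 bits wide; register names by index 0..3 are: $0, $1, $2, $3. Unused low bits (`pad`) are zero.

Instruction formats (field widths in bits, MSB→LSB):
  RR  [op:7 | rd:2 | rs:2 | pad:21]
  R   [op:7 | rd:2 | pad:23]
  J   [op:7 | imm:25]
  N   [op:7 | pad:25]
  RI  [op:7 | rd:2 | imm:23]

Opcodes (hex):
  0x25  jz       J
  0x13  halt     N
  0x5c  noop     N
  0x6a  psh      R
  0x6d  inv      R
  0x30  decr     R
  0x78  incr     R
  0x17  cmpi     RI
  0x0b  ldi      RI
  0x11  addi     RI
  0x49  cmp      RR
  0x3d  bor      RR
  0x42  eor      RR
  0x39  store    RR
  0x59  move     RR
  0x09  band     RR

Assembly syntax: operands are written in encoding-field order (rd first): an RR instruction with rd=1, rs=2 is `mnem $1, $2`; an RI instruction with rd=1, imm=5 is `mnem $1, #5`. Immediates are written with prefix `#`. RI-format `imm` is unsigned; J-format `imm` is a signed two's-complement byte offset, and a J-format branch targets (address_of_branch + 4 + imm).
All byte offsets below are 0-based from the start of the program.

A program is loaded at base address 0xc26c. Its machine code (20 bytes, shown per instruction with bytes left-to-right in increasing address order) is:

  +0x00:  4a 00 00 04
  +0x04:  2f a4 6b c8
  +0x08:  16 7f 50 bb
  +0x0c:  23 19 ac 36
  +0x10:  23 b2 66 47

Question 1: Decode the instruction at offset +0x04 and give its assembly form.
cmpi $3, #2386888

[04] 2f a4 6b c8 → 0x2fa46bc8
  top 7b → 0x17 → cmpi [RI]
  rd@[24:23]=0x3 ⇒ $3
  imm@[22:0]=0x246bc8 ⇒ #2386888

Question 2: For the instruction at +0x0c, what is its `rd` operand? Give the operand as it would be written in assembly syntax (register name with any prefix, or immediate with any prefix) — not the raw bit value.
$2

[0c] 23 19 ac 36 → 0x2319ac36
  op=0x2319ac36>>25=0x11 ⇒ addi (RI)
  rd: (w>>23)&0x3=0x2 → $2
  imm: (w>>0)&0x7fffff=0x19ac36 → #1682486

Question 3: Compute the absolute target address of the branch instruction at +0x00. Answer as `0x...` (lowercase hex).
0xc274

off 0x00: read 4a 00 00 04 as big → 0x4a000004
  op=0x4a000004>>25=0x25 ⇒ jz (J)
  imm@[24:0]=0x4 ⇒ #4
  target = base 0xc26c + off 0x00 + 4 + imm 4 = 0xc274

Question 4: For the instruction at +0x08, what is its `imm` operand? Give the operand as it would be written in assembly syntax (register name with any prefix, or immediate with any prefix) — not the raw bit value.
#8343739

+0x08: 16 7f 50 bb ⇒ word 0x167f50bb (big)
  opcode bits[31:25]=0xb: ldi/RI
  [24:23] rd=0 = $0
  [22:0] imm=8343739 = #8343739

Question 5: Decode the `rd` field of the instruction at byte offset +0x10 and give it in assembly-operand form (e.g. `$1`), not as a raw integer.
$3

off 0x10: read 23 b2 66 47 as big → 0x23b26647
  op=0x23b26647>>25=0x11 ⇒ addi (RI)
  rd@[24:23]=0x3 ⇒ $3
  imm@[22:0]=0x326647 ⇒ #3302983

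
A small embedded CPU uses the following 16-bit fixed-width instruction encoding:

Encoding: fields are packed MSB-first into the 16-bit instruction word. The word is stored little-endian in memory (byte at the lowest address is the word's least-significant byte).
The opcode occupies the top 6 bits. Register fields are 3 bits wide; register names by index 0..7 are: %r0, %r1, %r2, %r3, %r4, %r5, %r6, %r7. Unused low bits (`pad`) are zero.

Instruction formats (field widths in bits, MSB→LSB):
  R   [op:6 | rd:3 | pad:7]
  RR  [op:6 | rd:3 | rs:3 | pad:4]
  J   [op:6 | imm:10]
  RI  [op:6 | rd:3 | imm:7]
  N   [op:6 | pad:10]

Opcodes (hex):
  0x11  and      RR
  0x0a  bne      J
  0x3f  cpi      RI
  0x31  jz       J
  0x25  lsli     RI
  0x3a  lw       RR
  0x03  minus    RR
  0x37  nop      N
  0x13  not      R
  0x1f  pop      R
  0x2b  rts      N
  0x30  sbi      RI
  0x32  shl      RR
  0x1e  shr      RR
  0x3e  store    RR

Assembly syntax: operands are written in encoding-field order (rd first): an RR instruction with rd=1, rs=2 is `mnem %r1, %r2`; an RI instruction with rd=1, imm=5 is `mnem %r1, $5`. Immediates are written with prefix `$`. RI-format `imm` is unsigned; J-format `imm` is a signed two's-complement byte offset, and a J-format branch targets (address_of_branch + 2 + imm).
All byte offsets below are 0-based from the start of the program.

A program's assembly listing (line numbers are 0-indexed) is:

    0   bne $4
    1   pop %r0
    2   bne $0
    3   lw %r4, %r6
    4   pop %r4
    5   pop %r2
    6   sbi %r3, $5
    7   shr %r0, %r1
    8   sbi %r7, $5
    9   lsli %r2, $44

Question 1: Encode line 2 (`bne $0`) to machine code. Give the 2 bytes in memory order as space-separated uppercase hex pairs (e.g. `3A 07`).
line 2 (bne): pack op=0xa:6|imm=0:10 = 0x2800; little→ 00 28

00 28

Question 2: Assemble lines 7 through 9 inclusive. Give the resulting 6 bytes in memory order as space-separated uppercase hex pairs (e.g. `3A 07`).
10 78 85 C3 2C 95

L7: shr op=0x1e:6|rd=0:3|rs=1:3|pad=0:4 ⇒ 0x7810 ⇒ little 10 78
L8: sbi op=0x30:6|rd=7:3|imm=5:7 ⇒ 0xc385 ⇒ little 85 c3
L9: lsli op=0x25:6|rd=2:3|imm=44:7 ⇒ 0x952c ⇒ little 2c 95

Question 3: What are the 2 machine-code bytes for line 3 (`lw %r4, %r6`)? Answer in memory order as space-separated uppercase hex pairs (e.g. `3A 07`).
60 EA

L3: lw op=0x3a:6|rd=4:3|rs=6:3|pad=0:4 ⇒ 0xea60 ⇒ little 60 ea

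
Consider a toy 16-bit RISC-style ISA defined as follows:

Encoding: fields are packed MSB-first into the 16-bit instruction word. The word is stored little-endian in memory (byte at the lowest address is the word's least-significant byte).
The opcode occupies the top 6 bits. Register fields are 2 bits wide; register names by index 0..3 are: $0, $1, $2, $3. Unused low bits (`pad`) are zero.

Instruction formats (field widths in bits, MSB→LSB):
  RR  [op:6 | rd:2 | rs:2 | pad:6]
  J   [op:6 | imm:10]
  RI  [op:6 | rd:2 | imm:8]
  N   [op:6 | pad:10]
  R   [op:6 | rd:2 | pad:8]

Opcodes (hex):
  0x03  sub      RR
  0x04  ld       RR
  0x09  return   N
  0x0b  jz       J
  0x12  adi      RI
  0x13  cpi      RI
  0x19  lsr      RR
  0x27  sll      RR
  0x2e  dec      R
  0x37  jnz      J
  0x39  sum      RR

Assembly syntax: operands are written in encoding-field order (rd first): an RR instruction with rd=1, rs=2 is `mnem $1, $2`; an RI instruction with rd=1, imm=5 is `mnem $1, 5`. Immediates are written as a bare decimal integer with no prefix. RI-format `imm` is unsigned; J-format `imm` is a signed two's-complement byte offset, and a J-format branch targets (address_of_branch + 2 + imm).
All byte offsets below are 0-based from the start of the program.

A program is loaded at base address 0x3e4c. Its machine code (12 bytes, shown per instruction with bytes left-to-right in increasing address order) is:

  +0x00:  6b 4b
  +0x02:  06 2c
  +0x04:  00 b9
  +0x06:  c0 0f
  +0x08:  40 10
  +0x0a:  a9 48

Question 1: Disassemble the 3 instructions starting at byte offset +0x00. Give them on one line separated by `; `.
@+00  little-endian(6b 4b) = 0x4b6b
  top 6b → 0x12 → adi [RI]
  [9:8] rd=3 = $3
  [7:0] imm=107 = 107
@+02  little-endian(06 2c) = 0x2c06
  top 6b → 0xb → jz [J]
  [9:0] imm=6 = 6
@+04  little-endian(00 b9) = 0xb900
  top 6b → 0x2e → dec [R]
  [9:8] rd=1 = $1

adi $3, 107; jz 6; dec $1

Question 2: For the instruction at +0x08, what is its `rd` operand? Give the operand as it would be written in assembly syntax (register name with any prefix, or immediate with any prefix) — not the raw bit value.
$0

@+08  little-endian(40 10) = 0x1040
  opcode bits[15:10]=0x4: ld/RR
  rd: (w>>8)&0x3=0x0 → $0
  rs: (w>>6)&0x3=0x1 → $1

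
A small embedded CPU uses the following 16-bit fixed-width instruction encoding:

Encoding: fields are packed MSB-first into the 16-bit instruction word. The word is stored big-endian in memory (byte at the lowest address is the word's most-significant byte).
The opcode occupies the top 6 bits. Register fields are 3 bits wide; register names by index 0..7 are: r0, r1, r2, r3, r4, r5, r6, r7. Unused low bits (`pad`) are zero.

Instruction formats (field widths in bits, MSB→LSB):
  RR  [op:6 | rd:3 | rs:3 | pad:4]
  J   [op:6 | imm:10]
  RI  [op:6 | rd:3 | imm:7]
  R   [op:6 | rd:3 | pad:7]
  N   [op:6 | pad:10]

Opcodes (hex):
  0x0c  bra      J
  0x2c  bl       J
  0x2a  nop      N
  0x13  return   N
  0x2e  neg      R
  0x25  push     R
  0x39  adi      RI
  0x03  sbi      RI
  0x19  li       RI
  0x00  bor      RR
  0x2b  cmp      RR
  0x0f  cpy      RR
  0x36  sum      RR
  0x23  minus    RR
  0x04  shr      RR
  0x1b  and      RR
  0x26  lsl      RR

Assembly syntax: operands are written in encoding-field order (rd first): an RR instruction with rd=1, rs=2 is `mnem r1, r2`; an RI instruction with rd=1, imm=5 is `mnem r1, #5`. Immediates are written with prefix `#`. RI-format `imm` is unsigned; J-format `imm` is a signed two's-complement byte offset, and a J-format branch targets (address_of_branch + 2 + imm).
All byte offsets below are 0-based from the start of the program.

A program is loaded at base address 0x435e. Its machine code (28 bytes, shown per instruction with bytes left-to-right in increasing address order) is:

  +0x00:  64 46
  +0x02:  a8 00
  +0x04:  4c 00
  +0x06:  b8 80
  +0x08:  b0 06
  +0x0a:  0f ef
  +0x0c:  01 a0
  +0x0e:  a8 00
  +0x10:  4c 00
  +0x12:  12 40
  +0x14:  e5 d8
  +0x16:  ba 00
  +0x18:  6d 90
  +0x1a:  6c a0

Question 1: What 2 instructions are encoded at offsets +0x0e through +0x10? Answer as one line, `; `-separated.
@+0e  big-endian(a8 00) = 0xa800
  opcode bits[15:10]=0x2a: nop/N
@+10  big-endian(4c 00) = 0x4c00
  opcode bits[15:10]=0x13: return/N

nop; return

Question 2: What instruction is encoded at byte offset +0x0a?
sbi r7, #111

off 0x0a: read 0f ef as big → 0x0fef
  op=0x0fef>>10=0x3 ⇒ sbi (RI)
  rd@[9:7]=0x7 ⇒ r7
  imm@[6:0]=0x6f ⇒ #111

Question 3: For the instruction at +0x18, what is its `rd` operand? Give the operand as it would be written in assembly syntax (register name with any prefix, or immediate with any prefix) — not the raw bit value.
r3

off 0x18: read 6d 90 as big → 0x6d90
  opcode bits[15:10]=0x1b: and/RR
  rd@[9:7]=0x3 ⇒ r3
  rs@[6:4]=0x1 ⇒ r1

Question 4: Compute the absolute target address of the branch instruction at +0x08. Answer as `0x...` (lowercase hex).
0x436e

[08] b0 06 → 0xb006
  top 6b → 0x2c → bl [J]
  [9:0] imm=6 = #6
  target = base 0x435e + off 0x08 + 2 + imm 6 = 0x436e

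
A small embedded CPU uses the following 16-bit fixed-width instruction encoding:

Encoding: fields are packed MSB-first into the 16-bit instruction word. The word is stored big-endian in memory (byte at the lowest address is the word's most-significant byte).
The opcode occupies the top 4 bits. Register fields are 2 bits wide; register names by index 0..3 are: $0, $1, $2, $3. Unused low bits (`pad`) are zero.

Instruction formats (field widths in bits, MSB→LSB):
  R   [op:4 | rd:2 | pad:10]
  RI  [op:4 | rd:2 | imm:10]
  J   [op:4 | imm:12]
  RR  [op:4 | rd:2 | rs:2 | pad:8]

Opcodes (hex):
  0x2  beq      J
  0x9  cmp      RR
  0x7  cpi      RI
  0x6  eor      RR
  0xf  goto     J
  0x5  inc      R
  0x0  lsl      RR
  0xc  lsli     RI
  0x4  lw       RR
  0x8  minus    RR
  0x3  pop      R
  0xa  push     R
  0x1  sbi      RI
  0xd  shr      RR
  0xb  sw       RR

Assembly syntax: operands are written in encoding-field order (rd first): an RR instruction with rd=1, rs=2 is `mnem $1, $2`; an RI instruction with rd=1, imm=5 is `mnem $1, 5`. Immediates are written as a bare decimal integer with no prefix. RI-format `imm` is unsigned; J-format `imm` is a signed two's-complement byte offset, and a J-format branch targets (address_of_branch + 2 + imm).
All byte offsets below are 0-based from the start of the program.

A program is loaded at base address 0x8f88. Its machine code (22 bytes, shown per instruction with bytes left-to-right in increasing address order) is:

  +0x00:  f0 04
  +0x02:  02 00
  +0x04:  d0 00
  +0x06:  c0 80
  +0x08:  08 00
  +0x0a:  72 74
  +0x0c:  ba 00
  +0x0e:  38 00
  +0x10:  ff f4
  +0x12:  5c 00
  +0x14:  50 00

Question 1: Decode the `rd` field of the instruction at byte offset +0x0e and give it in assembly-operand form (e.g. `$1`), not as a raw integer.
@+0e  big-endian(38 00) = 0x3800
  op=0x3800>>12=0x3 ⇒ pop (R)
  rd@[11:10]=0x2 ⇒ $2

$2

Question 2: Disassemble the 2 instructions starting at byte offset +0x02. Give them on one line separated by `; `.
@+02  big-endian(02 00) = 0x0200
  op=0x0200>>12=0x0 ⇒ lsl (RR)
  rd@[11:10]=0x0 ⇒ $0
  rs@[9:8]=0x2 ⇒ $2
@+04  big-endian(d0 00) = 0xd000
  op=0xd000>>12=0xd ⇒ shr (RR)
  rd@[11:10]=0x0 ⇒ $0
  rs@[9:8]=0x0 ⇒ $0

lsl $0, $2; shr $0, $0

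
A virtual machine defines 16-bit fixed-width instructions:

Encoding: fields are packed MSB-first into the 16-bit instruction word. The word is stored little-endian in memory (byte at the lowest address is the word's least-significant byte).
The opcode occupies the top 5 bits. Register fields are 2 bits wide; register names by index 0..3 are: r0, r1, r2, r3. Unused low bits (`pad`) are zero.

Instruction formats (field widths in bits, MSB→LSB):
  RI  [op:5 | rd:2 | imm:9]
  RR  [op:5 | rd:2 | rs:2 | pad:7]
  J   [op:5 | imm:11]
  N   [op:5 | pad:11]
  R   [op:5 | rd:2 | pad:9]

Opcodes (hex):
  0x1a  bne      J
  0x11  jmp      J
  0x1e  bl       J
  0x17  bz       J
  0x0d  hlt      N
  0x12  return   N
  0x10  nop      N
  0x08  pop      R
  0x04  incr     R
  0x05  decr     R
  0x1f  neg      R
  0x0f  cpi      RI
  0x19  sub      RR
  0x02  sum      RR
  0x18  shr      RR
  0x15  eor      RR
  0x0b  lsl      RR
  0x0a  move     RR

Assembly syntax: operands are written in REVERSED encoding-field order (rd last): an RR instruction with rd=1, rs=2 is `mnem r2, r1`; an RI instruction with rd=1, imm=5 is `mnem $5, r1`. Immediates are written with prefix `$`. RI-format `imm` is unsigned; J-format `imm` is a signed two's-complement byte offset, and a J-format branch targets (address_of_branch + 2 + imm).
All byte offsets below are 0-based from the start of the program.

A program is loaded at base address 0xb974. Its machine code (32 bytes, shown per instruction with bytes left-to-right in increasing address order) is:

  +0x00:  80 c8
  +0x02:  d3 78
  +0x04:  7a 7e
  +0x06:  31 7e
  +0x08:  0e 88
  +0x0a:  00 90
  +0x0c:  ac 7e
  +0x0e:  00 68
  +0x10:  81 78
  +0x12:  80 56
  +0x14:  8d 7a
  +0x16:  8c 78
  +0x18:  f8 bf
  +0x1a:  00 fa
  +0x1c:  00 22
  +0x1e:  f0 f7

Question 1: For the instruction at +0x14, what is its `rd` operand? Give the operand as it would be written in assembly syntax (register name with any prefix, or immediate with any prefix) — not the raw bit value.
r1

+0x14: 8d 7a ⇒ word 0x7a8d (little)
  op=0x7a8d>>11=0xf ⇒ cpi (RI)
  rd: (w>>9)&0x3=0x1 → r1
  imm: (w>>0)&0x1ff=0x8d → $141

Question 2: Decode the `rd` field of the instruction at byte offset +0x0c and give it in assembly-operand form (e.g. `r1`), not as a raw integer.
off 0x0c: read ac 7e as little → 0x7eac
  opcode bits[15:11]=0xf: cpi/RI
  rd@[10:9]=0x3 ⇒ r3
  imm@[8:0]=0xac ⇒ $172

r3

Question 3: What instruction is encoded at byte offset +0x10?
cpi $129, r0

[10] 81 78 → 0x7881
  op=0x7881>>11=0xf ⇒ cpi (RI)
  rd: (w>>9)&0x3=0x0 → r0
  imm: (w>>0)&0x1ff=0x81 → $129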